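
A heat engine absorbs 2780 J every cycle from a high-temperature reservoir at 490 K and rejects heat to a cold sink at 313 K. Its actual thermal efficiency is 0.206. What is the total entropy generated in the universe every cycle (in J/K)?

ΔS_univ ≈ 1.38 J/K

W = η·Q_H = 0.206 × 2780 = 572.7 J, so Q_C = Q_H − W = 2207 J.
The hot reservoir loses entropy Q_H/T_H = 2780/490.00 = 5.673 J/K; the cold reservoir gains Q_C/T_C = 2207/313.00 = 7.052 J/K.
ΔS_univ = −Q_H/T_H + Q_C/T_C = 1.38 J/K (> 0, since η = 0.206 < η_Carnot = 0.361).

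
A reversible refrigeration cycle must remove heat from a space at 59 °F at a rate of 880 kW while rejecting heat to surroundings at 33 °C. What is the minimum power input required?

Ẇ_in ≈ 55.0 kW

T_H = 33 °C → 33 + 273.15 = 306.15 K.
T_C = 59 °F → (59 − 32) × 5/9 = 15.00 °C = 288.15 K.
The reversible coefficient of performance is COP_R = T_C/(T_H − T_C) = 288.15/18.00 = 16.0083.
W = Q_C/COP_R = 880/16.0083 = 55.0 kW.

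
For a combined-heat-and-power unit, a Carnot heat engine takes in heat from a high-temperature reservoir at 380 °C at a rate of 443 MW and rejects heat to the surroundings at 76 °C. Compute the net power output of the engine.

T_H = 380 °C → 380 + 273.15 = 653.15 K.
T_C = 76 °C → 76 + 273.15 = 349.15 K.
The Carnot efficiency is η = 1 − T_C/T_H = 1 − 349.15/653.15 = 0.4654.
W = η·Q_H = 0.4654 × 443 = 206 MW.

Ẇ ≈ 206 MW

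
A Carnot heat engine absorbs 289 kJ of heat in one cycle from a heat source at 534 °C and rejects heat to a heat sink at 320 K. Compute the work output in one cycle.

T_H = 534 °C → 534 + 273.15 = 807.15 K.
Since the cycle is reversible, η = 1 − T_C/T_H = 1 − 320.00/807.15 = 0.6035.
W = η·Q_H = 0.6035 × 289 = 174 kJ.

W ≈ 174 kJ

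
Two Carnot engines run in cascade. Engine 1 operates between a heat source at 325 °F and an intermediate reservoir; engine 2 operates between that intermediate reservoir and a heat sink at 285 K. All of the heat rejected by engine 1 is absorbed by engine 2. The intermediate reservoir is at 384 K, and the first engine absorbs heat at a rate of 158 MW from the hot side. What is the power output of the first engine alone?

T_H = 325 °F → (325 − 32) × 5/9 = 162.78 °C = 435.93 K.
First-stage efficiency η₁ = 1 − T_m/T_H = 1 − 384.00/435.93 = 0.1191.
W₁ = η₁·Q_H = 0.1191 × 158 = 18.8 MW.

Ẇ₁ ≈ 18.8 MW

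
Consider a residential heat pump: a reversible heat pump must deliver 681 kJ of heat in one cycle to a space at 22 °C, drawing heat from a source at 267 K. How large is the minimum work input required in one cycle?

W_in ≈ 64.95 kJ

T_H = 22 °C → 22 + 273.15 = 295.15 K.
Reversible heating COP: COP_HP = T_H/(T_H − T_C) = 295.15/28.15 = 10.4849.
W = Q_H/COP_HP = 681/10.4849 = 64.95 kJ.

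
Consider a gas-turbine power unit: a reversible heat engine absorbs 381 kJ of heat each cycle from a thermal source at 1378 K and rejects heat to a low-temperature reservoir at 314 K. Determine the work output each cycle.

W ≈ 294 kJ

Since the cycle is reversible, η = 1 − T_C/T_H = 1 − 314.00/1378.00 = 0.7721.
W = η·Q_H = 0.7721 × 381 = 294 kJ.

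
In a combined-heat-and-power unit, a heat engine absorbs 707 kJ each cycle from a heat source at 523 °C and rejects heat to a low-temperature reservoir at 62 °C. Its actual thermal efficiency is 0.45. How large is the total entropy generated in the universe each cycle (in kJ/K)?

T_H = 523 °C → 523 + 273.15 = 796.15 K.
T_C = 62 °C → 62 + 273.15 = 335.15 K.
W = η·Q_H = 0.45 × 707 = 318.2 kJ, so Q_C = Q_H − W = 388.8 kJ.
Reservoir entropy changes: ΔS_H = −Q_H/T_H = −707/796.15 = -0.8880 kJ/K and ΔS_C = +Q_C/T_C = 388.8/335.15 = 1.160 kJ/K.
ΔS_univ = −Q_H/T_H + Q_C/T_C = 0.272 kJ/K (> 0, since η = 0.45 < η_Carnot = 0.579).

ΔS_univ ≈ 0.272 kJ/K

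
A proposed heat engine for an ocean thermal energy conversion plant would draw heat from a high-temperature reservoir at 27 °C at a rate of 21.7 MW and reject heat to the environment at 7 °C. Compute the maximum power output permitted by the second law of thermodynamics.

Ẇ_max ≈ 1.446 MW

T_H = 27 °C → 27 + 273.15 = 300.15 K.
T_C = 7 °C → 7 + 273.15 = 280.15 K.
The upper bound on efficiency is η_max = 1 − T_C/T_H = 1 − 280.15/300.15 = 0.0666.
W_max = η_max · Q_H = 0.0666 × 21.7 = 1.446 MW.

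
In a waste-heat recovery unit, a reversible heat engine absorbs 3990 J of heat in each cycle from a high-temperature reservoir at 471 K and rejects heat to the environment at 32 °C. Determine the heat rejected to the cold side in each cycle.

Q_C ≈ 2590 J

T_C = 32 °C → 32 + 273.15 = 305.15 K.
η_rev = 1 − T_C/T_H = 1 − 305.15/471.00 = 0.3521.
For a reversible cycle Q_C/Q_H = T_C/T_H, so Q_C = 3990 × 305.15/471.00 = 2590 J.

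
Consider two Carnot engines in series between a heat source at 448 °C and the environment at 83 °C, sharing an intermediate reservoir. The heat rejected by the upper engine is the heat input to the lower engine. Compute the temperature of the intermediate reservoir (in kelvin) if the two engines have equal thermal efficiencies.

T_m ≈ 506.8 K

T_H = 448 °C → 448 + 273.15 = 721.15 K.
T_C = 83 °C → 83 + 273.15 = 356.15 K.
Equal efficiencies require 1 − T_m/T_H = 1 − T_C/T_m, i.e. T_m/T_H = T_C/T_m, so T_m = √(T_H·T_C) = √(721.15 × 356.15) = 506.8 K.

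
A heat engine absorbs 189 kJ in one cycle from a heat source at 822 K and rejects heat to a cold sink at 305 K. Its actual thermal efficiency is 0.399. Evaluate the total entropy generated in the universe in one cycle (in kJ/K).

W = η·Q_H = 0.399 × 189 = 75.41 kJ, so Q_C = Q_H − W = 113.6 kJ.
Reservoir entropy changes: ΔS_H = −Q_H/T_H = −189/822.00 = -0.2299 kJ/K and ΔS_C = +Q_C/T_C = 113.6/305.00 = 0.3724 kJ/K.
ΔS_univ = −Q_H/T_H + Q_C/T_C = 0.142 kJ/K (> 0, since η = 0.399 < η_Carnot = 0.629).

ΔS_univ ≈ 0.142 kJ/K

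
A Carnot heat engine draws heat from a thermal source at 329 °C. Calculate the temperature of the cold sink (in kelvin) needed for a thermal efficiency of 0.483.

T_C ≈ 311.3 K

T_H = 329 °C → 329 + 273.15 = 602.15 K.
From η = 1 − T_C/T_H, T_C = T_H·(1 − η) = 602.15 × (1 − 0.483) = 311.3 K.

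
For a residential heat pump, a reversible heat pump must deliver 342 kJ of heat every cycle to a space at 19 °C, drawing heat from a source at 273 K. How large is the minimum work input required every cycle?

W_in ≈ 22.4 kJ

T_H = 19 °C → 19 + 273.15 = 292.15 K.
The Carnot heat-pump COP is COP_HP = T_H/(T_H − T_C) = 292.15/19.15 = 15.2559.
W = Q_H/COP_HP = 342/15.2559 = 22.4 kJ.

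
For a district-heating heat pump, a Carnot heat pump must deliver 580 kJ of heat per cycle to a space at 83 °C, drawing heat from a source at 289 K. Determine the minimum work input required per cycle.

T_H = 83 °C → 83 + 273.15 = 356.15 K.
The Carnot heat-pump COP is COP_HP = T_H/(T_H − T_C) = 356.15/67.15 = 5.3038.
W = Q_H/COP_HP = 580/5.3038 = 109 kJ.

W_in ≈ 109 kJ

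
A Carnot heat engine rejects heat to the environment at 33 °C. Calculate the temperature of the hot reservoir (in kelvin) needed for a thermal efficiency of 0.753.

T_H ≈ 1240 K

T_C = 33 °C → 33 + 273.15 = 306.15 K.
From η = 1 − T_C/T_H, solving for T_H gives T_H = T_C/(1 − η) = 306.15/(1 − 0.753) = 1240 K.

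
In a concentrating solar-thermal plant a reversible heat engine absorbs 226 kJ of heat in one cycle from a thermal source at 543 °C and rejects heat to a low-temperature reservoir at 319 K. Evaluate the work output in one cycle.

W ≈ 138 kJ

T_H = 543 °C → 543 + 273.15 = 816.15 K.
Carnot efficiency: η = 1 − T_C/T_H = 1 − 319.00/816.15 = 0.6091.
W = η·Q_H = 0.6091 × 226 = 138 kJ.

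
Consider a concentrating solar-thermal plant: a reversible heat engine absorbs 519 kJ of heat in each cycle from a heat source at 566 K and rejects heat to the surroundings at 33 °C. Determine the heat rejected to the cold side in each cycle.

T_C = 33 °C → 33 + 273.15 = 306.15 K.
Since the cycle is reversible, η = 1 − T_C/T_H = 1 − 306.15/566.00 = 0.4591.
For a reversible cycle Q_C/Q_H = T_C/T_H, so Q_C = 519 × 306.15/566.00 = 281 kJ.

Q_C ≈ 281 kJ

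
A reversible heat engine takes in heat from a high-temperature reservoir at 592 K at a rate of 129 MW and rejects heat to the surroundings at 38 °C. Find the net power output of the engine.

T_C = 38 °C → 38 + 273.15 = 311.15 K.
Since the cycle is reversible, η = 1 − T_C/T_H = 1 − 311.15/592.00 = 0.4744.
W = η·Q_H = 0.4744 × 129 = 61.2 MW.

Ẇ ≈ 61.2 MW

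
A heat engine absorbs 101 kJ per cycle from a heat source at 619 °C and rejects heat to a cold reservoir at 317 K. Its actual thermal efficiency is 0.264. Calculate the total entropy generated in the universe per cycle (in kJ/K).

ΔS_univ ≈ 0.121 kJ/K

T_H = 619 °C → 619 + 273.15 = 892.15 K.
W = η·Q_H = 0.264 × 101 = 26.66 kJ, so Q_C = Q_H − W = 74.34 kJ.
Entropy balance on the reservoirs: −Q_H/T_H = -0.1132 kJ/K, +Q_C/T_C = 0.2345 kJ/K.
ΔS_univ = −Q_H/T_H + Q_C/T_C = 0.121 kJ/K (> 0, since η = 0.264 < η_Carnot = 0.645).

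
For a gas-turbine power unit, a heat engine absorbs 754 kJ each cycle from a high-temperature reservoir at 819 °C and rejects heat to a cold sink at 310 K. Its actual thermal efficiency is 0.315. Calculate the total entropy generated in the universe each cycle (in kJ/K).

T_H = 819 °C → 819 + 273.15 = 1092.15 K.
W = η·Q_H = 0.315 × 754 = 237.5 kJ, so Q_C = Q_H − W = 516.5 kJ.
Reservoir entropy changes: ΔS_H = −Q_H/T_H = −754/1092.15 = -0.6904 kJ/K and ΔS_C = +Q_C/T_C = 516.5/310.00 = 1.666 kJ/K.
ΔS_univ = −Q_H/T_H + Q_C/T_C = 0.976 kJ/K (> 0, since η = 0.315 < η_Carnot = 0.716).

ΔS_univ ≈ 0.976 kJ/K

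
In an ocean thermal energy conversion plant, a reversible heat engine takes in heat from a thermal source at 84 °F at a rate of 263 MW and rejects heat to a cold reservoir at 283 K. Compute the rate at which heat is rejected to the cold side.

T_H = 84 °F → (84 − 32) × 5/9 = 28.89 °C = 302.04 K.
η_rev = 1 − T_C/T_H = 1 − 283.00/302.04 = 0.0630.
For a reversible cycle Q_C/Q_H = T_C/T_H, so Q_C = 263 × 283.00/302.04 = 246 MW.

Q̇_C ≈ 246 MW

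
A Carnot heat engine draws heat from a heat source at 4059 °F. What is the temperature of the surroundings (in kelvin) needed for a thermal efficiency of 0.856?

T_H = 4059 °F → (4059 − 32) × 5/9 = 2237.22 °C = 2510.37 K.
From η = 1 − T_C/T_H, T_C = T_H·(1 − η) = 2510.37 × (1 − 0.856) = 361 K.

T_C ≈ 361 K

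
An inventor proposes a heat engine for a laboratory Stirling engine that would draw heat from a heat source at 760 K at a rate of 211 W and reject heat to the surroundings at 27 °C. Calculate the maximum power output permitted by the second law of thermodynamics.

Ẇ_max ≈ 127.7 W

T_C = 27 °C → 27 + 273.15 = 300.15 K.
The second-law ceiling is the Carnot efficiency, η_max = 1 − T_C/T_H = 1 − 300.15/760.00 = 0.6051.
W_max = η_max · Q_H = 0.6051 × 211 = 127.7 W.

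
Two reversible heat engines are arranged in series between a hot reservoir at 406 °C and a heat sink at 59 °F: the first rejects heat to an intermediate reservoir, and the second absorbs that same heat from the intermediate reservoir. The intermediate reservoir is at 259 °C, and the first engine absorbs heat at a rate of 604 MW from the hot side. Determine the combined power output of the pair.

Ẇ_total ≈ 347.7 MW

T_H = 406 °C → 406 + 273.15 = 679.15 K.
T_C = 59 °F → (59 − 32) × 5/9 = 15.00 °C = 288.15 K.
Two reversible stages in series are equivalent to a single Carnot engine between T_H and T_C, so η_total = 1 − T_C/T_H = 1 − 288.15/679.15 = 0.5757.
W_total = η_total · Q_H = 0.5757 × 604 = 347.7 MW.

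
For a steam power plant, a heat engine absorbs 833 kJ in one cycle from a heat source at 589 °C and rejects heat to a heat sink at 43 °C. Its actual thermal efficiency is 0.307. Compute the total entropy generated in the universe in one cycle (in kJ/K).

ΔS_univ ≈ 0.860 kJ/K

T_H = 589 °C → 589 + 273.15 = 862.15 K.
T_C = 43 °C → 43 + 273.15 = 316.15 K.
W = η·Q_H = 0.307 × 833 = 255.7 kJ, so Q_C = Q_H − W = 577.3 kJ.
Reservoir entropy changes: ΔS_H = −Q_H/T_H = −833/862.15 = -0.9662 kJ/K and ΔS_C = +Q_C/T_C = 577.3/316.15 = 1.826 kJ/K.
ΔS_univ = −Q_H/T_H + Q_C/T_C = 0.860 kJ/K (> 0, since η = 0.307 < η_Carnot = 0.633).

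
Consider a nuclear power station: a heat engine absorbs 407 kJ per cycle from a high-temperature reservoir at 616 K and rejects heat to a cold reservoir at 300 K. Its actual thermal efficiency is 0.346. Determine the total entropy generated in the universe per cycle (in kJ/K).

ΔS_univ ≈ 0.227 kJ/K

W = η·Q_H = 0.346 × 407 = 140.8 kJ, so Q_C = Q_H − W = 266.2 kJ.
Reservoir entropy changes: ΔS_H = −Q_H/T_H = −407/616.00 = -0.6607 kJ/K and ΔS_C = +Q_C/T_C = 266.2/300.00 = 0.8873 kJ/K.
ΔS_univ = −Q_H/T_H + Q_C/T_C = 0.227 kJ/K (> 0, since η = 0.346 < η_Carnot = 0.513).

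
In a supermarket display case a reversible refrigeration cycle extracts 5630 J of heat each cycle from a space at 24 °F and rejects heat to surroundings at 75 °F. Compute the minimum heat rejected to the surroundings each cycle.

T_H = 75 °F → (75 − 32) × 5/9 = 23.89 °C = 297.04 K.
T_C = 24 °F → (24 − 32) × 5/9 = -4.44 °C = 268.71 K.
For a reversible cycle Q_H/Q_C = T_H/T_C, so Q_H = Q_C·T_H/T_C = 5630 × 297.04/268.71 = 6220 J.

Q_H ≈ 6220 J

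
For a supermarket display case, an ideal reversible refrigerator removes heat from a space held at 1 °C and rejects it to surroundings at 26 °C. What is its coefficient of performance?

T_H = 26 °C → 26 + 273.15 = 299.15 K.
T_C = 1 °C → 1 + 273.15 = 274.15 K.
Carnot COP: COP_R = T_C/(T_H − T_C) = 274.15/(299.15 − 274.15) = 10.97.

COP_R ≈ 10.97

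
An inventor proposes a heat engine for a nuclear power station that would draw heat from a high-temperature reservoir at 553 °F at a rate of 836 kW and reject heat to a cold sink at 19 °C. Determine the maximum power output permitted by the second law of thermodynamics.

T_H = 553 °F → (553 − 32) × 5/9 = 289.44 °C = 562.59 K.
T_C = 19 °C → 19 + 273.15 = 292.15 K.
The upper bound on efficiency is η_max = 1 − T_C/T_H = 1 − 292.15/562.59 = 0.4807.
W_max = η_max · Q_H = 0.4807 × 836 = 402 kW.

Ẇ_max ≈ 402 kW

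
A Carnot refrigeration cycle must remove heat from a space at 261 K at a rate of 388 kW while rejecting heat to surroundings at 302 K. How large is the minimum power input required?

Ẇ_in ≈ 61.0 kW

For a reversible refrigerator, COP_R = T_C/(T_H − T_C) = 261.00/41.00 = 6.3659.
W = Q_C/COP_R = 388/6.3659 = 61.0 kW.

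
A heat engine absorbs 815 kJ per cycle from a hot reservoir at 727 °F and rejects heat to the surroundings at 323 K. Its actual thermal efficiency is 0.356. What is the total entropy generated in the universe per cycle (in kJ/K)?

ΔS_univ ≈ 0.389 kJ/K

T_H = 727 °F → (727 − 32) × 5/9 = 386.11 °C = 659.26 K.
W = η·Q_H = 0.356 × 815 = 290.1 kJ, so Q_C = Q_H − W = 524.9 kJ.
The hot reservoir loses entropy Q_H/T_H = 815/659.26 = 1.236 kJ/K; the cold reservoir gains Q_C/T_C = 524.9/323.00 = 1.625 kJ/K.
ΔS_univ = −Q_H/T_H + Q_C/T_C = 0.389 kJ/K (> 0, since η = 0.356 < η_Carnot = 0.510).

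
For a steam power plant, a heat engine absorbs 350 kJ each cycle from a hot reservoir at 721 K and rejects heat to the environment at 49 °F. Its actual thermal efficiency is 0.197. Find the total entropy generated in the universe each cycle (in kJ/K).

ΔS_univ ≈ 0.509 kJ/K

T_C = 49 °F → (49 − 32) × 5/9 = 9.44 °C = 282.59 K.
W = η·Q_H = 0.197 × 350 = 68.95 kJ, so Q_C = Q_H − W = 281.1 kJ.
Entropy balance on the reservoirs: −Q_H/T_H = -0.4854 kJ/K, +Q_C/T_C = 0.9945 kJ/K.
ΔS_univ = −Q_H/T_H + Q_C/T_C = 0.509 kJ/K (> 0, since η = 0.197 < η_Carnot = 0.608).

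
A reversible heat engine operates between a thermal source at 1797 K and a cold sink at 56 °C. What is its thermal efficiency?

η ≈ 0.8168

T_C = 56 °C → 56 + 273.15 = 329.15 K.
For a reversible engine, η = 1 − T_C/T_H = 1 − 329.15/1797.00 = 0.8168.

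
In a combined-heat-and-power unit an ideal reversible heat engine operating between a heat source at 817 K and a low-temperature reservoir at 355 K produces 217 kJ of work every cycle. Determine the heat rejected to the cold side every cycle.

η_rev = 1 − T_C/T_H = 1 − 355.00/817.00 = 0.5655.
Since Q_C/Q_H = T_C/T_H and Q_H = W/η, Q_C = W·T_C/(T_H − T_C) = 217 × 355.00/462.00 = 167 kJ.

Q_C ≈ 167 kJ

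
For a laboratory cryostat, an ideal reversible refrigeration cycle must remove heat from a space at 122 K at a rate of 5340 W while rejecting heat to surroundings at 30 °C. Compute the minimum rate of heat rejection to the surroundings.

T_H = 30 °C → 30 + 273.15 = 303.15 K.
For a reversible cycle Q_H/Q_C = T_H/T_C, so Q_H = Q_C·T_H/T_C = 5340 × 303.15/122.00 = 13300 W.

Q̇_H ≈ 13300 W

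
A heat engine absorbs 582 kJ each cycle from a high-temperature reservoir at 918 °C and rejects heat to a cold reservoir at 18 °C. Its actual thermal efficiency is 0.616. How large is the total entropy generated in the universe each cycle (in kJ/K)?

T_H = 918 °C → 918 + 273.15 = 1191.15 K.
T_C = 18 °C → 18 + 273.15 = 291.15 K.
W = η·Q_H = 0.616 × 582 = 358.5 kJ, so Q_C = Q_H − W = 223.5 kJ.
Entropy balance on the reservoirs: −Q_H/T_H = -0.4886 kJ/K, +Q_C/T_C = 0.7676 kJ/K.
ΔS_univ = −Q_H/T_H + Q_C/T_C = 0.279 kJ/K (> 0, since η = 0.616 < η_Carnot = 0.756).

ΔS_univ ≈ 0.279 kJ/K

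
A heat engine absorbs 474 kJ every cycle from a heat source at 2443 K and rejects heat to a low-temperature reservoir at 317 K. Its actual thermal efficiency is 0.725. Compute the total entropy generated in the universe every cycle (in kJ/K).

ΔS_univ ≈ 0.2172 kJ/K

W = η·Q_H = 0.725 × 474 = 343.6 kJ, so Q_C = Q_H − W = 130.4 kJ.
Reservoir entropy changes: ΔS_H = −Q_H/T_H = −474/2443.00 = -0.1940 kJ/K and ΔS_C = +Q_C/T_C = 130.4/317.00 = 0.4112 kJ/K.
ΔS_univ = −Q_H/T_H + Q_C/T_C = 0.2172 kJ/K (> 0, since η = 0.725 < η_Carnot = 0.870).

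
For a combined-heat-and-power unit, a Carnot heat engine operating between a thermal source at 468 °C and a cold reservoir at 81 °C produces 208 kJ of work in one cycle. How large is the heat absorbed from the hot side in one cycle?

T_H = 468 °C → 468 + 273.15 = 741.15 K.
T_C = 81 °C → 81 + 273.15 = 354.15 K.
η_rev = 1 − T_C/T_H = 1 − 354.15/741.15 = 0.5222.
Q_H = W/η = 208/0.5222 = 398.3 kJ.

Q_H ≈ 398.3 kJ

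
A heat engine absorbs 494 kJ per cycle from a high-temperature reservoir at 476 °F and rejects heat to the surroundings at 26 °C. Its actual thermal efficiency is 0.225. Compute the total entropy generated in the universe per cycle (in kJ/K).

T_H = 476 °F → (476 − 32) × 5/9 = 246.67 °C = 519.82 K.
T_C = 26 °C → 26 + 273.15 = 299.15 K.
W = η·Q_H = 0.225 × 494 = 111.2 kJ, so Q_C = Q_H − W = 382.9 kJ.
Entropy balance on the reservoirs: −Q_H/T_H = -0.9503 kJ/K, +Q_C/T_C = 1.280 kJ/K.
ΔS_univ = −Q_H/T_H + Q_C/T_C = 0.3295 kJ/K (> 0, since η = 0.225 < η_Carnot = 0.425).

ΔS_univ ≈ 0.3295 kJ/K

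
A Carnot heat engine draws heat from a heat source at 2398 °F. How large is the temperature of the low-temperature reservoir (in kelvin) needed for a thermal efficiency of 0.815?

T_H = 2398 °F → (2398 − 32) × 5/9 = 1314.44 °C = 1587.59 K.
From η = 1 − T_C/T_H, T_C = T_H·(1 − η) = 1587.59 × (1 − 0.815) = 293.7 K.

T_C ≈ 293.7 K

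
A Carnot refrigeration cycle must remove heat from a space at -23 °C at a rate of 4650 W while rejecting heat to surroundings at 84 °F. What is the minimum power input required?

Ẇ_in ≈ 965 W

T_H = 84 °F → (84 − 32) × 5/9 = 28.89 °C = 302.04 K.
T_C = -23 °C → -23 + 273.15 = 250.15 K.
Carnot COP: COP_R = T_C/(T_H − T_C) = 250.15/51.89 = 4.8209.
W = Q_C/COP_R = 4650/4.8209 = 965 W.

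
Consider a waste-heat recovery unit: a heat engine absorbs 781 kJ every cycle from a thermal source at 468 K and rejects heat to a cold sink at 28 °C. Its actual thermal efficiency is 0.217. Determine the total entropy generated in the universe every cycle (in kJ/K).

T_C = 28 °C → 28 + 273.15 = 301.15 K.
W = η·Q_H = 0.217 × 781 = 169.5 kJ, so Q_C = Q_H − W = 611.5 kJ.
Reservoir entropy changes: ΔS_H = −Q_H/T_H = −781/468.00 = -1.669 kJ/K and ΔS_C = +Q_C/T_C = 611.5/301.15 = 2.031 kJ/K.
ΔS_univ = −Q_H/T_H + Q_C/T_C = 0.362 kJ/K (> 0, since η = 0.217 < η_Carnot = 0.357).

ΔS_univ ≈ 0.362 kJ/K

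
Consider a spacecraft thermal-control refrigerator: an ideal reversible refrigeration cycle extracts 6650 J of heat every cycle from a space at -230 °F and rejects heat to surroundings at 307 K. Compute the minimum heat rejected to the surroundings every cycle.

Q_H ≈ 16000 J

T_C = -230 °F → (-230 − 32) × 5/9 = -145.56 °C = 127.59 K.
For a reversible cycle Q_H/Q_C = T_H/T_C, so Q_H = Q_C·T_H/T_C = 6650 × 307.00/127.59 = 16000 J.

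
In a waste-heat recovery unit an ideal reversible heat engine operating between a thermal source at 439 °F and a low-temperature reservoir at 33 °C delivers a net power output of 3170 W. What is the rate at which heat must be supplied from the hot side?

T_H = 439 °F → (439 − 32) × 5/9 = 226.11 °C = 499.26 K.
T_C = 33 °C → 33 + 273.15 = 306.15 K.
Since the cycle is reversible, η = 1 − T_C/T_H = 1 − 306.15/499.26 = 0.3868.
Q_H = W/η = 3170/0.3868 = 8196 W.

Q̇_H ≈ 8196 W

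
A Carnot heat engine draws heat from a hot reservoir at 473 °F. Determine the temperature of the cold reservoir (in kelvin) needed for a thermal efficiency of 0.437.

T_H = 473 °F → (473 − 32) × 5/9 = 245.00 °C = 518.15 K.
From η = 1 − T_C/T_H, T_C = T_H·(1 − η) = 518.15 × (1 − 0.437) = 292 K.

T_C ≈ 292 K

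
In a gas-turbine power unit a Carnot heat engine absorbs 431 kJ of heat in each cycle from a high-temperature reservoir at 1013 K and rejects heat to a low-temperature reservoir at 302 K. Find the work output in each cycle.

For a reversible engine, η = 1 − T_C/T_H = 1 − 302.00/1013.00 = 0.7019.
W = η·Q_H = 0.7019 × 431 = 303 kJ.

W ≈ 303 kJ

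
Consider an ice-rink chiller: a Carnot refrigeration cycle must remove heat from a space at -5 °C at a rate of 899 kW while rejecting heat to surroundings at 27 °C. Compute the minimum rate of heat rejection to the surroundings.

T_H = 27 °C → 27 + 273.15 = 300.15 K.
T_C = -5 °C → -5 + 273.15 = 268.15 K.
For a reversible cycle Q_H/Q_C = T_H/T_C, so Q_H = Q_C·T_H/T_C = 899 × 300.15/268.15 = 1010 kW.

Q̇_H ≈ 1010 kW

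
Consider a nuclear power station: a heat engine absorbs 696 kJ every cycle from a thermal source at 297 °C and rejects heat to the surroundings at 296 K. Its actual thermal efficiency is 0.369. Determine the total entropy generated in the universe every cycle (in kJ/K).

ΔS_univ ≈ 0.2630 kJ/K

T_H = 297 °C → 297 + 273.15 = 570.15 K.
W = η·Q_H = 0.369 × 696 = 256.8 kJ, so Q_C = Q_H − W = 439.2 kJ.
The hot reservoir loses entropy Q_H/T_H = 696/570.15 = 1.221 kJ/K; the cold reservoir gains Q_C/T_C = 439.2/296.00 = 1.484 kJ/K.
ΔS_univ = −Q_H/T_H + Q_C/T_C = 0.2630 kJ/K (> 0, since η = 0.369 < η_Carnot = 0.481).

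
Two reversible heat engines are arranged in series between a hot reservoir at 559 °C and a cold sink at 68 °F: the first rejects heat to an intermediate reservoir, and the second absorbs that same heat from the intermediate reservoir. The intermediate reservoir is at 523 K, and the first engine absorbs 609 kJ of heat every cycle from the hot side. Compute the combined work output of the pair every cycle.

W_total ≈ 394 kJ

T_H = 559 °C → 559 + 273.15 = 832.15 K.
T_C = 68 °F → (68 − 32) × 5/9 = 20.00 °C = 293.15 K.
Two reversible stages in series are equivalent to a single Carnot engine between T_H and T_C, so η_total = 1 − T_C/T_H = 1 − 293.15/832.15 = 0.6477.
W_total = η_total · Q_H = 0.6477 × 609 = 394 kJ.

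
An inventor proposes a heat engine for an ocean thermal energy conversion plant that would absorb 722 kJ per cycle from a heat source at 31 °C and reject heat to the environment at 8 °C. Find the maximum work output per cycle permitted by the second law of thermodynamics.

T_H = 31 °C → 31 + 273.15 = 304.15 K.
T_C = 8 °C → 8 + 273.15 = 281.15 K.
No engine can exceed the Carnot limit: η_max = 1 − T_C/T_H = 1 − 281.15/304.15 = 0.0756.
W_max = η_max · Q_H = 0.0756 × 722 = 54.60 kJ.

W_max ≈ 54.60 kJ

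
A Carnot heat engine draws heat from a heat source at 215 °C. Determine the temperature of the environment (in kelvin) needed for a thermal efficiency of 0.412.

T_C ≈ 287.0 K

T_H = 215 °C → 215 + 273.15 = 488.15 K.
From η = 1 − T_C/T_H, T_C = T_H·(1 − η) = 488.15 × (1 − 0.412) = 287.0 K.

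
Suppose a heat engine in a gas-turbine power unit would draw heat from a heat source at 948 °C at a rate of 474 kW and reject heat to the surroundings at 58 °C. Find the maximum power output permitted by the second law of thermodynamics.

T_H = 948 °C → 948 + 273.15 = 1221.15 K.
T_C = 58 °C → 58 + 273.15 = 331.15 K.
By the Carnot theorem, η_max = 1 − T_C/T_H = 1 − 331.15/1221.15 = 0.7288.
W_max = η_max · Q_H = 0.7288 × 474 = 345.5 kW.

Ẇ_max ≈ 345.5 kW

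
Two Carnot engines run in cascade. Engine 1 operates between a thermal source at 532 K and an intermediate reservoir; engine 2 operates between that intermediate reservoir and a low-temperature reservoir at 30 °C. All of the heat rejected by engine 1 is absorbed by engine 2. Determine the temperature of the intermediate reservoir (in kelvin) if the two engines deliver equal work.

T_C = 30 °C → 30 + 273.15 = 303.15 K.
For reversible stages Q_m = Q_H·(T_m/T_H). Setting W₁ = Q_H(1 − T_m/T_H) equal to W₂ = Q_m(1 − T_C/T_m) = Q_H·(T_m − T_C)/T_H gives T_H − T_m = T_m − T_C, so T_m = (T_H + T_C)/2 = (532.00 + 303.15)/2 = 418 K.

T_m ≈ 418 K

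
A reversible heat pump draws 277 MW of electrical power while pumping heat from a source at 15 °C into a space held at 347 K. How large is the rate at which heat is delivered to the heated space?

Q̇_H ≈ 1630 MW

T_C = 15 °C → 15 + 273.15 = 288.15 K.
COP_HP = T_H/(T_H − T_C) = 347.00/58.85 = 5.8963.
Q_H = COP_HP · W = 5.8963 × 277 = 1630 MW.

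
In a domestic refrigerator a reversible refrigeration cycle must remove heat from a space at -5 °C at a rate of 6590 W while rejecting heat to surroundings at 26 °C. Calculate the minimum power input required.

Ẇ_in ≈ 762 W

T_H = 26 °C → 26 + 273.15 = 299.15 K.
T_C = -5 °C → -5 + 273.15 = 268.15 K.
COP_R = T_C/(T_H − T_C) = 268.15/31.00 = 8.6500.
W = Q_C/COP_R = 6590/8.6500 = 762 W.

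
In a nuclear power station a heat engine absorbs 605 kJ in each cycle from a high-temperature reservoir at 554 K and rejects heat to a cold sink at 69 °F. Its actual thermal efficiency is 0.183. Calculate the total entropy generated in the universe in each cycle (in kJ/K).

T_C = 69 °F → (69 − 32) × 5/9 = 20.56 °C = 293.71 K.
W = η·Q_H = 0.183 × 605 = 110.7 kJ, so Q_C = Q_H − W = 494.3 kJ.
Reservoir entropy changes: ΔS_H = −Q_H/T_H = −605/554.00 = -1.092 kJ/K and ΔS_C = +Q_C/T_C = 494.3/293.71 = 1.683 kJ/K.
ΔS_univ = −Q_H/T_H + Q_C/T_C = 0.5909 kJ/K (> 0, since η = 0.183 < η_Carnot = 0.470).

ΔS_univ ≈ 0.5909 kJ/K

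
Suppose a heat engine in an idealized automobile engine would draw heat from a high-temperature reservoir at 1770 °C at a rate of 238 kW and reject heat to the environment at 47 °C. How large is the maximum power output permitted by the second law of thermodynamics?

Ẇ_max ≈ 200.7 kW

T_H = 1770 °C → 1770 + 273.15 = 2043.15 K.
T_C = 47 °C → 47 + 273.15 = 320.15 K.
By the Carnot theorem, η_max = 1 − T_C/T_H = 1 − 320.15/2043.15 = 0.8433.
W_max = η_max · Q_H = 0.8433 × 238 = 200.7 kW.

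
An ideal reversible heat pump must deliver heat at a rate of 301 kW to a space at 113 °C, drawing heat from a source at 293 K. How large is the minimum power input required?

T_H = 113 °C → 113 + 273.15 = 386.15 K.
COP_HP = T_H/(T_H − T_C) = 386.15/93.15 = 4.1455.
W = Q_H/COP_HP = 301/4.1455 = 72.6 kW.

Ẇ_in ≈ 72.6 kW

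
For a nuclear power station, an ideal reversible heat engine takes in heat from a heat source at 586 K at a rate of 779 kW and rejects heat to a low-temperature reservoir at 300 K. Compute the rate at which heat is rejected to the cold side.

Since the cycle is reversible, η = 1 − T_C/T_H = 1 − 300.00/586.00 = 0.4881.
For a reversible cycle Q_C/Q_H = T_C/T_H, so Q_C = 779 × 300.00/586.00 = 399 kW.

Q̇_C ≈ 399 kW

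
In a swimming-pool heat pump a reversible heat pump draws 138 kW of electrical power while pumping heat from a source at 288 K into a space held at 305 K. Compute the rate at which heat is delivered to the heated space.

Q̇_H ≈ 2476 kW

For a reversible heat pump, COP_HP = T_H/(T_H − T_C) = 305.00/17.00 = 17.9412.
Q_H = COP_HP · W = 17.9412 × 138 = 2476 kW.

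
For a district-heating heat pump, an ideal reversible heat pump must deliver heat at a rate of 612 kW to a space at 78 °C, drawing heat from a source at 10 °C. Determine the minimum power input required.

Ẇ_in ≈ 119 kW

T_H = 78 °C → 78 + 273.15 = 351.15 K.
T_C = 10 °C → 10 + 273.15 = 283.15 K.
Reversible heating COP: COP_HP = T_H/(T_H − T_C) = 351.15/68.00 = 5.1640.
W = Q_H/COP_HP = 612/5.1640 = 119 kW.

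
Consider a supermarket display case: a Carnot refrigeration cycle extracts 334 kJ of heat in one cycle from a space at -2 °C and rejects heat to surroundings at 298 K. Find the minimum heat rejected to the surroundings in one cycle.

Q_H ≈ 367 kJ

T_C = -2 °C → -2 + 273.15 = 271.15 K.
For a reversible cycle Q_H/Q_C = T_H/T_C, so Q_H = Q_C·T_H/T_C = 334 × 298.00/271.15 = 367 kJ.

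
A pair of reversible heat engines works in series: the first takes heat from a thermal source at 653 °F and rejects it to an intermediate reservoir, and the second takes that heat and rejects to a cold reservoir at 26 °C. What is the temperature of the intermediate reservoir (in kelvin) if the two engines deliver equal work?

T_H = 653 °F → (653 − 32) × 5/9 = 345.00 °C = 618.15 K.
T_C = 26 °C → 26 + 273.15 = 299.15 K.
For reversible stages Q_m = Q_H·(T_m/T_H). Setting W₁ = Q_H(1 − T_m/T_H) equal to W₂ = Q_m(1 − T_C/T_m) = Q_H·(T_m − T_C)/T_H gives T_H − T_m = T_m − T_C, so T_m = (T_H + T_C)/2 = (618.15 + 299.15)/2 = 458.6 K.

T_m ≈ 458.6 K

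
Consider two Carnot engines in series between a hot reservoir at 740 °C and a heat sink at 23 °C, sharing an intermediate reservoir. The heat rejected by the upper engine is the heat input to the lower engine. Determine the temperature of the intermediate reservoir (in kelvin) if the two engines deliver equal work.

T_m ≈ 655 K

T_H = 740 °C → 740 + 273.15 = 1013.15 K.
T_C = 23 °C → 23 + 273.15 = 296.15 K.
For reversible stages Q_m = Q_H·(T_m/T_H). Setting W₁ = Q_H(1 − T_m/T_H) equal to W₂ = Q_m(1 − T_C/T_m) = Q_H·(T_m − T_C)/T_H gives T_H − T_m = T_m − T_C, so T_m = (T_H + T_C)/2 = (1013.15 + 296.15)/2 = 655 K.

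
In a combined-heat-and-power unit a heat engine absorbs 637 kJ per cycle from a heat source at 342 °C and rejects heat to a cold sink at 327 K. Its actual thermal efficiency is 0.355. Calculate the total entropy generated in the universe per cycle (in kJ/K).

T_H = 342 °C → 342 + 273.15 = 615.15 K.
W = η·Q_H = 0.355 × 637 = 226.1 kJ, so Q_C = Q_H − W = 410.9 kJ.
Entropy balance on the reservoirs: −Q_H/T_H = -1.036 kJ/K, +Q_C/T_C = 1.256 kJ/K.
ΔS_univ = −Q_H/T_H + Q_C/T_C = 0.221 kJ/K (> 0, since η = 0.355 < η_Carnot = 0.468).

ΔS_univ ≈ 0.221 kJ/K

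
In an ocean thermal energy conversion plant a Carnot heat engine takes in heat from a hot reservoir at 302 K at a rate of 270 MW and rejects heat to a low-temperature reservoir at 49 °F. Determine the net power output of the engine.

T_C = 49 °F → (49 − 32) × 5/9 = 9.44 °C = 282.59 K.
Carnot efficiency: η = 1 − T_C/T_H = 1 − 282.59/302.00 = 0.0643.
W = η·Q_H = 0.0643 × 270 = 17.35 MW.

Ẇ ≈ 17.35 MW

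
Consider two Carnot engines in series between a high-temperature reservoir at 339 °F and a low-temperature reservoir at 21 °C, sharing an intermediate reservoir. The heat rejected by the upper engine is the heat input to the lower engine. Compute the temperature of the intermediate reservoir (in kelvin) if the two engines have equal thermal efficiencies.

T_H = 339 °F → (339 − 32) × 5/9 = 170.56 °C = 443.71 K.
T_C = 21 °C → 21 + 273.15 = 294.15 K.
Equal efficiencies require 1 − T_m/T_H = 1 − T_C/T_m, i.e. T_m/T_H = T_C/T_m, so T_m = √(T_H·T_C) = √(443.71 × 294.15) = 361.3 K.

T_m ≈ 361.3 K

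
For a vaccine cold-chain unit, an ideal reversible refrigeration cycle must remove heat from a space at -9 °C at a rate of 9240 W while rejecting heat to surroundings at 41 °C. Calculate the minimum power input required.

T_H = 41 °C → 41 + 273.15 = 314.15 K.
T_C = -9 °C → -9 + 273.15 = 264.15 K.
The reversible coefficient of performance is COP_R = T_C/(T_H − T_C) = 264.15/50.00 = 5.2830.
W = Q_C/COP_R = 9240/5.2830 = 1749 W.

Ẇ_in ≈ 1749 W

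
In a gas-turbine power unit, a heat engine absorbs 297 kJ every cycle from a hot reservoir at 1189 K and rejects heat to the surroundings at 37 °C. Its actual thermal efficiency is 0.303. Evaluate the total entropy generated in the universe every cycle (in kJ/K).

ΔS_univ ≈ 0.418 kJ/K

T_C = 37 °C → 37 + 273.15 = 310.15 K.
W = η·Q_H = 0.303 × 297 = 89.99 kJ, so Q_C = Q_H − W = 207.0 kJ.
The hot reservoir loses entropy Q_H/T_H = 297/1189.00 = 0.2498 kJ/K; the cold reservoir gains Q_C/T_C = 207.0/310.15 = 0.6674 kJ/K.
ΔS_univ = −Q_H/T_H + Q_C/T_C = 0.418 kJ/K (> 0, since η = 0.303 < η_Carnot = 0.739).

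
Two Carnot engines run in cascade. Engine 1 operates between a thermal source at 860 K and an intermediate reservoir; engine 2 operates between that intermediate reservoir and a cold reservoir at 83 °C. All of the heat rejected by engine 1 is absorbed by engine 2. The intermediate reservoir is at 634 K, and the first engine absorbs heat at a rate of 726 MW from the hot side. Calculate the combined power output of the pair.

T_C = 83 °C → 83 + 273.15 = 356.15 K.
Two reversible stages in series are equivalent to a single Carnot engine between T_H and T_C, so η_total = 1 − T_C/T_H = 1 − 356.15/860.00 = 0.5859.
W_total = η_total · Q_H = 0.5859 × 726 = 425 MW.

Ẇ_total ≈ 425 MW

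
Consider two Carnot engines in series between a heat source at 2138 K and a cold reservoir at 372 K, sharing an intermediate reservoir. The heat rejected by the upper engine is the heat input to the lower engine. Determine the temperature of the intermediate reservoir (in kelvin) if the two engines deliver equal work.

For reversible stages Q_m = Q_H·(T_m/T_H). Setting W₁ = Q_H(1 − T_m/T_H) equal to W₂ = Q_m(1 − T_C/T_m) = Q_H·(T_m − T_C)/T_H gives T_H − T_m = T_m − T_C, so T_m = (T_H + T_C)/2 = (2138.00 + 372.00)/2 = 1260 K.

T_m ≈ 1260 K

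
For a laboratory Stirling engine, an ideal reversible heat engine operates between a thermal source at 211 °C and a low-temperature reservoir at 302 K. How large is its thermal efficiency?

η ≈ 0.376

T_H = 211 °C → 211 + 273.15 = 484.15 K.
The Carnot efficiency is η = 1 − T_C/T_H = 1 − 302.00/484.15 = 0.376.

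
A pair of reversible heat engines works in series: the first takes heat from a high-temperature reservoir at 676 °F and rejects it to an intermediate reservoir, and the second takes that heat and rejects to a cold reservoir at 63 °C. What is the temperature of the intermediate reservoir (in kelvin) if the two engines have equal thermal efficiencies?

T_H = 676 °F → (676 − 32) × 5/9 = 357.78 °C = 630.93 K.
T_C = 63 °C → 63 + 273.15 = 336.15 K.
Equal efficiencies require 1 − T_m/T_H = 1 − T_C/T_m, i.e. T_m/T_H = T_C/T_m, so T_m = √(T_H·T_C) = √(630.93 × 336.15) = 461 K.

T_m ≈ 461 K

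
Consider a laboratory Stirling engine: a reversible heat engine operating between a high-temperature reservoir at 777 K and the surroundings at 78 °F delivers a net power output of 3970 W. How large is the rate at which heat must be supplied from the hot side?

Q̇_H ≈ 6449 W

T_C = 78 °F → (78 − 32) × 5/9 = 25.56 °C = 298.71 K.
The Carnot efficiency is η = 1 − T_C/T_H = 1 − 298.71/777.00 = 0.6156.
Q_H = W/η = 3970/0.6156 = 6449 W.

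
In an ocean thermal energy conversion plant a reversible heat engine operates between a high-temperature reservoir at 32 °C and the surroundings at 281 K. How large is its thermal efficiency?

η ≈ 0.0791

T_H = 32 °C → 32 + 273.15 = 305.15 K.
η_rev = 1 − T_C/T_H = 1 − 281.00/305.15 = 0.0791.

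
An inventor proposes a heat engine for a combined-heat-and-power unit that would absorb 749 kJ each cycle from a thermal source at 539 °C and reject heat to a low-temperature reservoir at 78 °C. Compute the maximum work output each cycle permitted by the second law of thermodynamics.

T_H = 539 °C → 539 + 273.15 = 812.15 K.
T_C = 78 °C → 78 + 273.15 = 351.15 K.
The upper bound on efficiency is η_max = 1 − T_C/T_H = 1 − 351.15/812.15 = 0.5676.
W_max = η_max · Q_H = 0.5676 × 749 = 425.2 kJ.

W_max ≈ 425.2 kJ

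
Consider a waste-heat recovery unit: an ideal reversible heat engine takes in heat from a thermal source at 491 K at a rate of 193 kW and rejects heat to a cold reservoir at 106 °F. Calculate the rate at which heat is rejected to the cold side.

Q̇_C ≈ 123.5 kW

T_C = 106 °F → (106 − 32) × 5/9 = 41.11 °C = 314.26 K.
For a reversible engine, η = 1 − T_C/T_H = 1 − 314.26/491.00 = 0.3600.
For a reversible cycle Q_C/Q_H = T_C/T_H, so Q_C = 193 × 314.26/491.00 = 123.5 kW.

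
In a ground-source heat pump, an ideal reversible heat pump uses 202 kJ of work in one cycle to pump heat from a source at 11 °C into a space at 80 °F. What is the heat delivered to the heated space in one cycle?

Q_H ≈ 3870 kJ

T_H = 80 °F → (80 − 32) × 5/9 = 26.67 °C = 299.82 K.
T_C = 11 °C → 11 + 273.15 = 284.15 K.
The Carnot heat-pump COP is COP_HP = T_H/(T_H − T_C) = 299.82/15.67 = 19.1372.
Q_H = COP_HP · W = 19.1372 × 202 = 3870 kJ.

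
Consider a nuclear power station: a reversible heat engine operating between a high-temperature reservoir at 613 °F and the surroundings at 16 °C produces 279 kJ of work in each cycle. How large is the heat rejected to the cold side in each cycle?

Q_C ≈ 263.0 kJ

T_H = 613 °F → (613 − 32) × 5/9 = 322.78 °C = 595.93 K.
T_C = 16 °C → 16 + 273.15 = 289.15 K.
Carnot efficiency: η = 1 − T_C/T_H = 1 − 289.15/595.93 = 0.5148.
Since Q_C/Q_H = T_C/T_H and Q_H = W/η, Q_C = W·T_C/(T_H − T_C) = 279 × 289.15/306.78 = 263.0 kJ.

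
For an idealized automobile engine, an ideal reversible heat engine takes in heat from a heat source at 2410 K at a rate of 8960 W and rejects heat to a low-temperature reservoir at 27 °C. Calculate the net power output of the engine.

T_C = 27 °C → 27 + 273.15 = 300.15 K.
The Carnot efficiency is η = 1 − T_C/T_H = 1 − 300.15/2410.00 = 0.8755.
W = η·Q_H = 0.8755 × 8960 = 7844 W.

Ẇ ≈ 7844 W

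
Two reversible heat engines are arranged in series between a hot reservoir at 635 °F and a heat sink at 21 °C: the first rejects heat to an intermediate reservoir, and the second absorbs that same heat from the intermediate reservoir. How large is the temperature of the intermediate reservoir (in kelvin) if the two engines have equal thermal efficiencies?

T_m ≈ 423.0 K

T_H = 635 °F → (635 − 32) × 5/9 = 335.00 °C = 608.15 K.
T_C = 21 °C → 21 + 273.15 = 294.15 K.
Equal efficiencies require 1 − T_m/T_H = 1 − T_C/T_m, i.e. T_m/T_H = T_C/T_m, so T_m = √(T_H·T_C) = √(608.15 × 294.15) = 423.0 K.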